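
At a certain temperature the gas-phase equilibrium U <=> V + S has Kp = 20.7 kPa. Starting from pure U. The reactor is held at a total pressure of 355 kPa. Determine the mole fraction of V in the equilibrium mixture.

y_V = 0.190

Basis: 1 mol U initially; let X = conversion of U. Extent ξ = X.
At extent ξ: n_U = 1 − X; n_V = X; n_S = X.
n_T = Σnᵢ = 1 + X.
y_i = n_i/n_T, p_i = y_i·P. Kp = p_V p_S / (p_U).
Substituting and setting equal to 20.7 kPa gives a polynomial in X; the root in (0,1) is X = 0.235.
Then n_V = 0.235, n_T = 1.23, so y_V = 0.190.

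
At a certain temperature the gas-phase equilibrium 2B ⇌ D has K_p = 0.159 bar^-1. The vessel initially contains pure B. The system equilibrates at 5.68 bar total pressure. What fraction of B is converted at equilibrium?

X = 0.534

Let X = conversion of B (basis 1 mol B); extent of reaction ξ = 0.5X.
Species balance: n_B = 1 − X; n_D = 0.5X.
Summing: n_T = 1 − 0.5X.
Mole fractions y_i = n_i/n_T; K_p = p_D / (p_B^2) with p_i = y_i·P.
Setting this equal to 0.159 bar^-1 and taking the physical root (0 < X < 1) gives X = 0.534.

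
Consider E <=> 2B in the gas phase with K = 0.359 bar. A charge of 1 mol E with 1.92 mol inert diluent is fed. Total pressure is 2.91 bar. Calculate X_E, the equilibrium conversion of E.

X = 0.268

Basis: 1 mol E initially; let X = conversion of E. Extent ξ = X.
At extent ξ: n_E = 1 − X; n_B = 2X; n_I = 1.92 (inert).
n_T = Σnᵢ = 2.92 + X.
With p_i = (n_i/n_T)P, K = p_B^2 / (p_E).
This yields a degree-2 equation in X; solving on (0,1), X = 0.268.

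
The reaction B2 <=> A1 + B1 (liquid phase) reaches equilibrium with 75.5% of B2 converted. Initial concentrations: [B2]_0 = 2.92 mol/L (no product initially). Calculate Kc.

Kc = 6.79 mol/L

Let X = conversion of B2.
Concentrations: [B2] = 2.92 − 2.92X; [A1] = 2.92X; [B1] = 2.92X.
At X = 0.755: [B2] = 0.715, [A1] = 2.2, [B1] = 2.2.
Kc = [A1] [B1] / ([B2]) = 6.79 mol/L.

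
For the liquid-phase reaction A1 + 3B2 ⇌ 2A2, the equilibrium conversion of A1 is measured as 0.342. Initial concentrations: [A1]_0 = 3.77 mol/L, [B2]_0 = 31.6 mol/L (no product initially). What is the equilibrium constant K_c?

Let X = conversion of A1.
Concentrations: [A1] = 3.77 − 3.77X; [B2] = 31.6 − 11.3X; [A2] = 7.54X.
At X = 0.342: [A1] = 2.48, [B2] = 27.7, [A2] = 2.58.
K_c = [A2]^2 / ([A1] [B2]^3) = 0.000126 (mol/L)^-2.

K_c = 0.000126 (mol/L)^-2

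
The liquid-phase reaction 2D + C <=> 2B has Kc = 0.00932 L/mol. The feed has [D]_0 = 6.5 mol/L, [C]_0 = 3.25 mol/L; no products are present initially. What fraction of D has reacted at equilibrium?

Let X = conversion of D; extent ξ = 6.5X/2 mol/L.
Concentrations: [D] = 6.5 − 6.5X; [C] = 3.25 − 3.25X; [B] = 6.5X.
Kc = [B]^2 / ([D]^2 [C]).
This equals 0.00932 at X = 0.139 (the root in 0 < X < 1).

X = 0.139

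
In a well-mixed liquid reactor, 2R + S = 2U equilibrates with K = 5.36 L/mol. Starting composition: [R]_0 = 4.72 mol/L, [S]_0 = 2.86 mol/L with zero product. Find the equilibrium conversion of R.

X = 0.715

Let X = conversion of R; extent ξ = 4.72X/2 mol/L.
Concentrations: [R] = 4.72 − 4.72X; [S] = 2.86 − 2.36X; [U] = 4.72X.
K = [U]^2 / ([R]^2 [S]).
Solving K = 5.36 for X ∈ (0,1): X = 0.715.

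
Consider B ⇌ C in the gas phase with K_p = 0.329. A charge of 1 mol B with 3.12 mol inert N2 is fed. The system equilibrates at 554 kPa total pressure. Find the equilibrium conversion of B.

X = 0.248

Let X = conversion of B (basis 1 mol B); extent of reaction ξ = X.
Species balance: n_B = 1 − X; n_C = X; n_I = 3.12 (inert).
Since Δν = 0, n_T = 4.12 throughout.
Mole fractions y_i = n_i/n_T; K_p = p_C / (p_B) with p_i = y_i·P.
Setting this equal to 0.329 and taking the physical root (0 < X < 1) gives X = 0.248.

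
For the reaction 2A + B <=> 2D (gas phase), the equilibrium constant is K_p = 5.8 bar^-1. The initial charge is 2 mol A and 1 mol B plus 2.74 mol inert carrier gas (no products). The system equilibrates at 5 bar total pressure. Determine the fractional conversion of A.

Take 2 mol A as basis and let X be its fractional conversion, so ξ = X.
Mole table: n_A = 2 − 2X; n_B = 1 − X; n_D = 2X; n_I = 2.74 (inert).
Summing: n_T = 5.74 − X.
y_i = n_i/n_T, p_i = y_i·P. K_p = p_D^2 / (p_A^2 p_B).
Setting this equal to 5.8 bar^-1 and taking the physical root (0 < X < 1) gives X = 0.600.

X = 0.600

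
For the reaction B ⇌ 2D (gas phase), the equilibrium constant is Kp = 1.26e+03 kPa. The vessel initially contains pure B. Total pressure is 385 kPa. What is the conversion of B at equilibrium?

Take 1 mol B as basis and let X be its fractional conversion, so ξ = X.
At extent ξ: n_B = 1 − X; n_D = 2X.
Total moles n_T = 1 + X.
With p_i = (n_i/n_T)P, Kp = p_D^2 / (p_B).
Setting this equal to 1.26e+03 kPa and taking the physical root (0 < X < 1) gives X = 0.671.

X = 0.671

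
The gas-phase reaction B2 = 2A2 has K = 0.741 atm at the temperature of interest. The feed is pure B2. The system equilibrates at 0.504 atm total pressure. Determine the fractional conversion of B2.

X = 0.518

Let X = conversion of B2 (basis 1 mol B2); extent of reaction ξ = X.
Moles: n_B2 = 1 − X; n_A2 = 2X.
Total moles n_T = 1 + X.
y_i = n_i/n_T, p_i = y_i·P. K = p_A2^2 / (p_B2).
Equating to 0.741 atm and solving on 0 < X < 1: X = 0.518.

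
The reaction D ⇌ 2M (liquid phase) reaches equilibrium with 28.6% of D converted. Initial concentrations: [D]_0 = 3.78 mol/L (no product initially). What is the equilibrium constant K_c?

Let X = conversion of D.
Concentrations: [D] = 3.78 − 3.78X; [M] = 7.56X.
At X = 0.286: [D] = 2.7, [M] = 2.16.
K_c = [M]^2 / ([D]) = 1.73 mol/L.

K_c = 1.73 mol/L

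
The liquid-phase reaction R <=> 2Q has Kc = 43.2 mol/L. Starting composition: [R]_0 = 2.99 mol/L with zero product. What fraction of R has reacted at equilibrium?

Let X = conversion of R; extent ξ = 2.99·X mol/L.
Concentrations: [R] = 2.99 − 2.99X; [Q] = 5.98X.
Kc = [Q]^2 / ([R]).
Solving Kc = 43.2 for X ∈ (0,1): X = 0.816.

X = 0.816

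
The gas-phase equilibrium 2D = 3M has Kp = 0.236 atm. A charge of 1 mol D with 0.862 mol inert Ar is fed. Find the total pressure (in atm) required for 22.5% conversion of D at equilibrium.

P = 7.28 atm

Basis: 1 mol D initially; let X = conversion of D. Extent ξ = 0.5X.
Moles: n_D = 1 − X; n_M = 1.5X; n_I = 0.862 (inert).
Total moles n_T = 1.86 + 0.5X.
Kp = p_M^3 / (p_D^2) with p_i = (n_i/n_T)·P.
At X = 0.225: the mole-fraction product g(X) = Π y_i^ν_i = 0.03242. Since Kp = g(X)·P^{1}, P = (Kp/g)^(1/1) = (0.236/0.03242)^(1/1) = 7.28 atm.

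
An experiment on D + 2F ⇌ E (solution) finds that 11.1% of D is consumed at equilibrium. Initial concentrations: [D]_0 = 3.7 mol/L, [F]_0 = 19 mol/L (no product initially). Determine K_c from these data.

K_c = 0.000378 (mol/L)^-2

Let X = conversion of D.
Concentrations: [D] = 3.7 − 3.7X; [F] = 19 − 7.4X; [E] = 3.7X.
At X = 0.111: [D] = 3.29, [F] = 18.2, [E] = 0.411.
K_c = [E] / ([D] [F]^2) = 0.000378 (mol/L)^-2.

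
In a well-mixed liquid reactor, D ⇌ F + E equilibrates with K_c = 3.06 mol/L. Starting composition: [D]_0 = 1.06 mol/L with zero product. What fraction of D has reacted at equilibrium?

Let X = conversion of D; extent ξ = 1.06·X mol/L.
Concentrations: [D] = 1.06 − 1.06X; [F] = 1.06X; [E] = 1.06X.
K_c = [F] [E] / ([D]).
Equating to 3.06 mol/L: the physical root is X = 0.786.

X = 0.786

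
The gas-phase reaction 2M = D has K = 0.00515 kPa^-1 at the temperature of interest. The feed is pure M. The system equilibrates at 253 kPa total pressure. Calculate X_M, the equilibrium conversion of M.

Basis: 1 mol M initially; let X = conversion of M. Extent ξ = 0.5X.
Species balance: n_M = 1 − X; n_D = 0.5X.
Total moles n_T = 1 − 0.5X.
y_i = n_i/n_T, p_i = y_i·P. K = p_D / (p_M^2).
Equating to 0.00515 kPa^-1 and solving on 0 < X < 1: X = 0.599.

X = 0.599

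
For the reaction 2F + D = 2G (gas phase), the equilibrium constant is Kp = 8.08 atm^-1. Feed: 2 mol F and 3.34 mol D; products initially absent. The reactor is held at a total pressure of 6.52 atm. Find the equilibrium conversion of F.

X = 0.844

Let X = conversion of F (basis 2 mol F); extent of reaction ξ = X.
Mole table: n_F = 2 − 2X; n_D = 3.34 − X; n_G = 2X.
Summing: n_T = 5.34 − X.
With p_i = (n_i/n_T)P, Kp = p_G^2 / (p_F^2 p_D).
Setting this equal to 8.08 atm^-1 and taking the physical root (0 < X < 1) gives X = 0.844.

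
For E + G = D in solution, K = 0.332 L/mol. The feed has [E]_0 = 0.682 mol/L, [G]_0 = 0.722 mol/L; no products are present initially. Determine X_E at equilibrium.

X = 0.168

Let X = conversion of E; extent ξ = 0.682·X mol/L.
Concentrations: [E] = 0.682 − 0.682X; [G] = 0.722 − 0.682X; [D] = 0.682X.
K = [D] / ([E] [G]).
Equating to 0.332 L/mol: the physical root is X = 0.168.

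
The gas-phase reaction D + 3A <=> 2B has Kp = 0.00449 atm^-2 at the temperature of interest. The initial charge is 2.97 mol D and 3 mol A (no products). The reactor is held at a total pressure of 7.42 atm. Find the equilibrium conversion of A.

X = 0.252

Basis: 3 mol A initially; let X = conversion of A. Extent ξ = X.
Moles: n_D = 2.97 − X; n_A = 3 − 3X; n_B = 2X.
n_T = Σnᵢ = 5.97 − 2X.
With p_i = (n_i/n_T)P, Kp = p_B^2 / (p_D p_A^3).
Setting this equal to 0.00449 atm^-2 and taking the physical root (0 < X < 1) gives X = 0.252.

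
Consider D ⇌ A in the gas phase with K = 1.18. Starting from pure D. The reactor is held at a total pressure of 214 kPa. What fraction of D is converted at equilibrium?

X = 0.541

Basis: 1 mol D initially; let X = conversion of D. Extent ξ = X.
Moles: n_D = 1 − X; n_A = X.
n_T stays at 1 (no change in mole number).
y_i = n_i/n_T, p_i = y_i·P. K = p_A / (p_D).
This yields a degree-1 equation in X; solving on (0,1), X = 0.541.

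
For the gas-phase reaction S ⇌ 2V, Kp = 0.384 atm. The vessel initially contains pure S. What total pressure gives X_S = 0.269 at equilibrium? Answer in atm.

P = 1.23 atm

Basis: 1 mol S initially; let X = conversion of S. Extent ξ = X.
At extent ξ: n_S = 1 − X; n_V = 2X.
Total moles n_T = 1 + X.
Kp = p_V^2 / (p_S) with p_i = (n_i/n_T)·P.
At X = 0.269: the mole-fraction product g(X) = Π y_i^ν_i = 0.312. Since Kp = g(X)·P^{1}, P = (Kp/g)^(1/1) = (0.384/0.312)^(1/1) = 1.23 atm.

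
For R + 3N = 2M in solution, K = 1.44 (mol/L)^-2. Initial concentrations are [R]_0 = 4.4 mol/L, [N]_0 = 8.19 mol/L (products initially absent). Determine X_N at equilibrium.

Let X = conversion of N; extent ξ = 8.19X/3 mol/L.
Concentrations: [R] = 4.4 − 2.73X; [N] = 8.19 − 8.19X; [M] = 5.46X.
K = [M]^2 / ([R] [N]^3).
Solving K = 1.44 for X ∈ (0,1): X = 0.783.

X = 0.783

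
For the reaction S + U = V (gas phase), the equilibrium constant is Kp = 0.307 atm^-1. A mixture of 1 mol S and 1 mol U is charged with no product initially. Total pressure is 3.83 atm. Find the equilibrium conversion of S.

X = 0.322

Let X = conversion of S (basis 1 mol S); extent of reaction ξ = X.
Mole table: n_S = 1 − X; n_U = 1 − X; n_V = X.
Summing: n_T = 2 − X.
Mole fractions y_i = n_i/n_T; Kp = p_V / (p_S p_U) with p_i = y_i·P.
Substituting and setting equal to 0.307 atm^-1 gives a polynomial in X; the root in (0,1) is X = 0.322.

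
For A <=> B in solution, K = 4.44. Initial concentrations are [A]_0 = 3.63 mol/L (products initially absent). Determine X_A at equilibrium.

Let X = conversion of A; extent ξ = 3.63·X mol/L.
Concentrations: [A] = 3.63 − 3.63X; [B] = 3.63X.
K = [B] / ([A]).
Equating to 4.44: the physical root is X = 0.816.

X = 0.816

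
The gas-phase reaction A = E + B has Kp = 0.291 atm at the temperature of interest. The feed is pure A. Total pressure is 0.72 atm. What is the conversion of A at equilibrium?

Let X = conversion of A (basis 1 mol A); extent of reaction ξ = X.
Species balance: n_A = 1 − X; n_E = X; n_B = X.
Total moles n_T = 1 + X.
y_i = n_i/n_T, p_i = y_i·P. Kp = p_E p_B / (p_A).
Substituting and setting equal to 0.291 atm gives a polynomial in X; the root in (0,1) is X = 0.537.

X = 0.537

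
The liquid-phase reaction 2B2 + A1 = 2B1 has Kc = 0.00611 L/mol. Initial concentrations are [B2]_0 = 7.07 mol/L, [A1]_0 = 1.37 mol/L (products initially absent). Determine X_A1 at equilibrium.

Let X = conversion of A1; extent ξ = 1.37·X mol/L.
Concentrations: [B2] = 7.07 − 2.74X; [A1] = 1.37 − 1.37X; [B1] = 2.74X.
Kc = [B1]^2 / ([B2]^2 [A1]).
Equating to 0.00611 L/mol: the physical root is X = 0.196.

X = 0.196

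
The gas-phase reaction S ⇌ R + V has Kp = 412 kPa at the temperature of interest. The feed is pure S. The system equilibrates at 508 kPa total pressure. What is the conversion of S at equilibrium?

X = 0.669

Take 1 mol S as basis and let X be its fractional conversion, so ξ = X.
Moles: n_S = 1 − X; n_R = X; n_V = X.
Total moles n_T = 1 + X.
Mole fractions y_i = n_i/n_T; Kp = p_R p_V / (p_S) with p_i = y_i·P.
Setting this equal to 412 kPa and taking the physical root (0 < X < 1) gives X = 0.669.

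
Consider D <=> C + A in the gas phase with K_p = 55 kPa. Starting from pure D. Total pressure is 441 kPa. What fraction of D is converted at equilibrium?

X = 0.333

Let X = conversion of D (basis 1 mol D); extent of reaction ξ = X.
Species balance: n_D = 1 − X; n_C = X; n_A = X.
Total moles n_T = 1 + X.
y_i = n_i/n_T, p_i = y_i·P. K_p = p_C p_A / (p_D).
Substituting and setting equal to 55 kPa gives a polynomial in X; the root in (0,1) is X = 0.333.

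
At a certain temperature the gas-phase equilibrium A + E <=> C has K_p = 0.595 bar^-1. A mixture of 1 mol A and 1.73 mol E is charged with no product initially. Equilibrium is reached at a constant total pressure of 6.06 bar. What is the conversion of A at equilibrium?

Let X = conversion of A (basis 1 mol A); extent of reaction ξ = X.
Species balance: n_A = 1 − X; n_E = 1.73 − X; n_C = X.
n_T = Σnᵢ = 2.73 − X.
Mole fractions y_i = n_i/n_T; K_p = p_C / (p_A p_E) with p_i = y_i·P.
Equating to 0.595 bar^-1 and solving on 0 < X < 1: X = 0.652.

X = 0.652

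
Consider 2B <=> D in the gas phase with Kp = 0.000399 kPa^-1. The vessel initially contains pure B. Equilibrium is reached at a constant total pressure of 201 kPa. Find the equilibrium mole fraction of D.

y_D = 0.069

Basis: 1 mol B initially; let X = conversion of B. Extent ξ = 0.5X.
Moles: n_B = 1 − X; n_D = 0.5X.
Summing: n_T = 1 − 0.5X.
y_i = n_i/n_T, p_i = y_i·P. Kp = p_D / (p_B^2).
This yields a degree-2 equation in X; solving on (0,1), X = 0.130.
Then n_D = 0.0649, n_T = 0.935, so y_D = 0.069.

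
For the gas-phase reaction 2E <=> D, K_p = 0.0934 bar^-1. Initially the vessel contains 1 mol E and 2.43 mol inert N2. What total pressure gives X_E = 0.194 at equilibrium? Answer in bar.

Let X = conversion of E (basis 1 mol E); extent of reaction ξ = 0.5X.
Species balance: n_E = 1 − X; n_D = 0.5X; n_I = 2.43 (inert).
Summing: n_T = 3.43 − 0.5X.
K_p = p_D / (p_E^2) with p_i = (n_i/n_T)·P.
At X = 0.194: the mole-fraction product g(X) = Π y_i^ν_i = 0.4977. Since K_p = g(X)·P^{-1}, P = (g/K_p)^(1/1) = (0.4977/0.0934)^(1/1) = 5.33 bar.

P = 5.33 bar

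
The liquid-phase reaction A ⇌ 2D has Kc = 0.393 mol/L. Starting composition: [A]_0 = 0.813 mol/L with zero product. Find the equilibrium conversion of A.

X = 0.292

Let X = conversion of A; extent ξ = 0.813·X mol/L.
Concentrations: [A] = 0.813 − 0.813X; [D] = 1.63X.
Kc = [D]^2 / ([A]).
Equating to 0.393 mol/L: the physical root is X = 0.292.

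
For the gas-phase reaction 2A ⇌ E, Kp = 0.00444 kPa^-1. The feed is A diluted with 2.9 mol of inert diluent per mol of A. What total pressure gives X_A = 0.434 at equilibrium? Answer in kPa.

P = 562 kPa

Basis: 1 mol A initially; let X = conversion of A. Extent ξ = 0.5X.
At extent ξ: n_A = 1 − X; n_E = 0.5X; n_I = 2.9 (inert).
n_T = Σnᵢ = 3.9 − 0.5X.
Kp = p_E / (p_A^2) with p_i = (n_i/n_T)·P.
At X = 0.434: the mole-fraction product g(X) = Π y_i^ν_i = 2.495. Since Kp = g(X)·P^{-1}, P = (g/Kp)^(1/1) = (2.495/0.00444)^(1/1) = 562 kPa.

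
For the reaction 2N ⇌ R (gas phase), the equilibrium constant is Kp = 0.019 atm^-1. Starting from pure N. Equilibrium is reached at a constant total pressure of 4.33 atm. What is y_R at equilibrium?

y_R = 0.071

Take 1 mol N as basis and let X be its fractional conversion, so ξ = 0.5X.
Species balance: n_N = 1 − X; n_R = 0.5X.
Summing: n_T = 1 − 0.5X.
With p_i = (n_i/n_T)P, Kp = p_R / (p_N^2).
Equating to 0.019 atm^-1 and solving on 0 < X < 1: X = 0.133.
Then n_R = 0.0663, n_T = 0.934, so y_R = 0.071.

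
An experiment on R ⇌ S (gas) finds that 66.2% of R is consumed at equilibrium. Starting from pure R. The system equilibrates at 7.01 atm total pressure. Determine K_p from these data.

K_p = 1.96

Let X = conversion of R (basis 1 mol R); extent of reaction ξ = X.
At extent ξ: n_R = 1 − X; n_S = X.
n_T stays at 1 (no change in mole number).
At X = 0.662: n_R = 0.338, n_S = 0.662, n_T = 1.
p_i = (n_i/n_T)·P. K_p = p_S / (p_R) = 1.96.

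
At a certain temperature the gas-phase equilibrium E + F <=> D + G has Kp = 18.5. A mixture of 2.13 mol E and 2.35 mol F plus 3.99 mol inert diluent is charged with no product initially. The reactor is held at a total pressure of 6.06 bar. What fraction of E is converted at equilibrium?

X = 0.848

Let X = conversion of E (basis 2.13 mol E); extent of reaction ξ = 2.13X.
Mole table: n_E = 2.13 − 2.13X; n_F = 2.35 − 2.13X; n_D = 2.13X; n_G = 2.13X; n_I = 3.99 (inert).
n_T stays at 8.47 (no change in mole number).
With p_i = (n_i/n_T)P, Kp = p_D p_G / (p_E p_F).
Substituting and setting equal to 18.5 gives a polynomial in X; the root in (0,1) is X = 0.848.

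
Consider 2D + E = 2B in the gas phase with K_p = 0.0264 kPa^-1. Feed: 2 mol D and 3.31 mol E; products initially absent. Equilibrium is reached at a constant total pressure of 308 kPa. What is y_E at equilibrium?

Basis: 2 mol D initially; let X = conversion of D. Extent ξ = X.
At extent ξ: n_D = 2 − 2X; n_E = 3.31 − X; n_B = 2X.
Summing: n_T = 5.31 − X.
y_i = n_i/n_T, p_i = y_i·P. K_p = p_B^2 / (p_D^2 p_E).
Equating to 0.0264 kPa^-1 and solving on 0 < X < 1: X = 0.682.
Then n_E = 2.63, n_T = 4.63, so y_E = 0.568.

y_E = 0.568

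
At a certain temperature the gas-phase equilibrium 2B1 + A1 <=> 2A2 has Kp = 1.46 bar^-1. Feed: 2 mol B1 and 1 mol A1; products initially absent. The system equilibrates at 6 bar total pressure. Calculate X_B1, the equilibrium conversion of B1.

Take 2 mol B1 as basis and let X be its fractional conversion, so ξ = X.
Mole table: n_B1 = 2 − 2X; n_A1 = 1 − X; n_A2 = 2X.
Total moles n_T = 3 − X.
Mole fractions y_i = n_i/n_T; Kp = p_A2^2 / (p_B1^2 p_A1) with p_i = y_i·P.
This yields a degree-3 equation in X; solving on (0,1), X = 0.557.

X = 0.557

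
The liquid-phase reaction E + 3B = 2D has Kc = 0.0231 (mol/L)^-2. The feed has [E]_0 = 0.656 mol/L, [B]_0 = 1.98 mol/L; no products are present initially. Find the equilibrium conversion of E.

Let X = conversion of E; extent ξ = 0.656·X mol/L.
Concentrations: [E] = 0.656 − 0.656X; [B] = 1.98 − 1.97X; [D] = 1.31X.
Kc = [D]^2 / ([E] [B]^3).
This equals 0.0231 at X = 0.177 (the root in 0 < X < 1).

X = 0.177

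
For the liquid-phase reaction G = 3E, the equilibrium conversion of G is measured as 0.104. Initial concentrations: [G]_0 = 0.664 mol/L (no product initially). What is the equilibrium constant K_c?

K_c = 0.0149 (mol/L)^2

Let X = conversion of G.
Concentrations: [G] = 0.664 − 0.664X; [E] = 1.99X.
At X = 0.104: [G] = 0.595, [E] = 0.207.
K_c = [E]^3 / ([G]) = 0.0149 (mol/L)^2.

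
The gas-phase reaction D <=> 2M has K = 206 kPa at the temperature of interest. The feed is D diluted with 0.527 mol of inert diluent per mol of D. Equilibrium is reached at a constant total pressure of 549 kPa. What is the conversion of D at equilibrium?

X = 0.340

Take 1 mol D as basis and let X be its fractional conversion, so ξ = X.
At extent ξ: n_D = 1 − X; n_M = 2X; n_I = 0.527 (inert).
n_T = Σnᵢ = 1.53 + X.
Mole fractions y_i = n_i/n_T; K = p_M^2 / (p_D) with p_i = y_i·P.
Equating to 206 kPa and solving on 0 < X < 1: X = 0.340.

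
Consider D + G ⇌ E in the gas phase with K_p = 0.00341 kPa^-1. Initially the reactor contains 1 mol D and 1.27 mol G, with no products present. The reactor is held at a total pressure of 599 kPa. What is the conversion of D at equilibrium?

X = 0.475

Basis: 1 mol D initially; let X = conversion of D. Extent ξ = X.
At extent ξ: n_D = 1 − X; n_G = 1.27 − X; n_E = X.
Total moles n_T = 2.27 − X.
y_i = n_i/n_T, p_i = y_i·P. K_p = p_E / (p_D p_G).
Equating to 0.00341 kPa^-1 and solving on 0 < X < 1: X = 0.475.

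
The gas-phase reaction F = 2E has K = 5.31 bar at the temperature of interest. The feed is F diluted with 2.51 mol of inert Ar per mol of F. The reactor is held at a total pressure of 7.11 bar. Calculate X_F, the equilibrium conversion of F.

Basis: 1 mol F initially; let X = conversion of F. Extent ξ = X.
Moles: n_F = 1 − X; n_E = 2X; n_I = 2.51 (inert).
Summing: n_T = 3.51 + X.
With p_i = (n_i/n_T)P, K = p_E^2 / (p_F).
This yields a degree-2 equation in X; solving on (0,1), X = 0.571.

X = 0.571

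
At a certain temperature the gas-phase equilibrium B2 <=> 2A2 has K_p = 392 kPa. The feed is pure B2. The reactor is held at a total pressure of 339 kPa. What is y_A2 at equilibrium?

y_A2 = 0.643

Let X = conversion of B2 (basis 1 mol B2); extent of reaction ξ = X.
Mole table: n_B2 = 1 − X; n_A2 = 2X.
n_T = Σnᵢ = 1 + X.
Mole fractions y_i = n_i/n_T; K_p = p_A2^2 / (p_B2) with p_i = y_i·P.
Setting this equal to 392 kPa and taking the physical root (0 < X < 1) gives X = 0.474.
Then n_A2 = 0.947, n_T = 1.47, so y_A2 = 0.643.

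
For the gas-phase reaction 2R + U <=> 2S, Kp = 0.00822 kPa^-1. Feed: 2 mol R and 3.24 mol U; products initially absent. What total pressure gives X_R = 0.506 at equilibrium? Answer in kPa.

Let X = conversion of R (basis 2 mol R); extent of reaction ξ = X.
Species balance: n_R = 2 − 2X; n_U = 3.24 − X; n_S = 2X.
Summing: n_T = 5.24 − X.
Kp = p_S^2 / (p_R^2 p_U) with p_i = (n_i/n_T)·P.
At X = 0.506: the mole-fraction product g(X) = Π y_i^ν_i = 1.817. Since Kp = g(X)·P^{-1}, P = (g/Kp)^(1/1) = (1.817/0.00822)^(1/1) = 221 kPa.

P = 221 kPa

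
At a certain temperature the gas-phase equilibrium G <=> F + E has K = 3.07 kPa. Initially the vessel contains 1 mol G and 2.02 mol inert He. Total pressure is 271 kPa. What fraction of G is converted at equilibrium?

X = 0.173

Basis: 1 mol G initially; let X = conversion of G. Extent ξ = X.
At extent ξ: n_G = 1 − X; n_F = X; n_E = X; n_I = 2.02 (inert).
n_T = Σnᵢ = 3.02 + X.
Mole fractions y_i = n_i/n_T; K = p_F p_E / (p_G) with p_i = y_i·P.
This yields a degree-2 equation in X; solving on (0,1), X = 0.173.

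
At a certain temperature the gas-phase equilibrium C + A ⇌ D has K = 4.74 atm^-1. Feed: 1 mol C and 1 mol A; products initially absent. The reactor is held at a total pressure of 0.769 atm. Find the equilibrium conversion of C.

X = 0.536

Let X = conversion of C (basis 1 mol C); extent of reaction ξ = X.
Species balance: n_C = 1 − X; n_A = 1 − X; n_D = X.
Total moles n_T = 2 − X.
y_i = n_i/n_T, p_i = y_i·P. K = p_D / (p_C p_A).
This yields a degree-2 equation in X; solving on (0,1), X = 0.536.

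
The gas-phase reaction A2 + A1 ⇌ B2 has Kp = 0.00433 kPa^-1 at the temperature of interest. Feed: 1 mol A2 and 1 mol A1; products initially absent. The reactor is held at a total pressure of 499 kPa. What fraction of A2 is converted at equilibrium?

Basis: 1 mol A2 initially; let X = conversion of A2. Extent ξ = X.
Species balance: n_A2 = 1 − X; n_A1 = 1 − X; n_B2 = X.
n_T = Σnᵢ = 2 − X.
y_i = n_i/n_T, p_i = y_i·P. Kp = p_B2 / (p_A2 p_A1).
Setting this equal to 0.00433 kPa^-1 and taking the physical root (0 < X < 1) gives X = 0.438.

X = 0.438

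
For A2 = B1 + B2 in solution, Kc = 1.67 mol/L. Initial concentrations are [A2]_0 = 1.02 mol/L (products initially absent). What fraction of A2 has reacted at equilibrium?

Let X = conversion of A2; extent ξ = 1.02·X mol/L.
Concentrations: [A2] = 1.02 − 1.02X; [B1] = 1.02X; [B2] = 1.02X.
Kc = [B1] [B2] / ([A2]).
This equals 1.67 at X = 0.700 (the root in 0 < X < 1).

X = 0.700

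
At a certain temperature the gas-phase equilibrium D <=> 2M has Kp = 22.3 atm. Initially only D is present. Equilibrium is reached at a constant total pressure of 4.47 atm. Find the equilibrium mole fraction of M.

y_M = 0.854

Let X = conversion of D (basis 1 mol D); extent of reaction ξ = X.
At extent ξ: n_D = 1 − X; n_M = 2X.
n_T = Σnᵢ = 1 + X.
y_i = n_i/n_T, p_i = y_i·P. Kp = p_M^2 / (p_D).
Substituting and setting equal to 22.3 atm gives a polynomial in X; the root in (0,1) is X = 0.745.
Then n_M = 1.49, n_T = 1.74, so y_M = 0.854.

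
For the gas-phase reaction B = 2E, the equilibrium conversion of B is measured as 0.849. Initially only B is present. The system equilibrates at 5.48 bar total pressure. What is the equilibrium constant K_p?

K_p = 56.6 bar

Basis: 1 mol B initially; let X = conversion of B. Extent ξ = X.
Mole table: n_B = 1 − X; n_E = 2X.
n_T = Σnᵢ = 1 + X.
At X = 0.849: n_B = 0.151, n_E = 1.7, n_T = 1.85.
p_i = (n_i/n_T)·P. K_p = p_E^2 / (p_B) = 56.6 bar.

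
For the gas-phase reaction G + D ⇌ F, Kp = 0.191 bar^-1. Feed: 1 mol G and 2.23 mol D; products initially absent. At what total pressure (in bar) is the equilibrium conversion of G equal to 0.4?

P = 5.4 bar

Basis: 1 mol G initially; let X = conversion of G. Extent ξ = X.
Moles: n_G = 1 − X; n_D = 2.23 − X; n_F = X.
Summing: n_T = 3.23 − X.
Kp = p_F / (p_G p_D) with p_i = (n_i/n_T)·P.
At X = 0.4: the mole-fraction product g(X) = Π y_i^ν_i = 1.031. Since Kp = g(X)·P^{-1}, P = (g/Kp)^(1/1) = (1.031/0.191)^(1/1) = 5.4 bar.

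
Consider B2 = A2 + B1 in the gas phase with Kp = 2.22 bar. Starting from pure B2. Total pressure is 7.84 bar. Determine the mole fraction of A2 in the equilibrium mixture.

y_A2 = 0.320

Let X = conversion of B2 (basis 1 mol B2); extent of reaction ξ = X.
Mole table: n_B2 = 1 − X; n_A2 = X; n_B1 = X.
Summing: n_T = 1 + X.
Mole fractions y_i = n_i/n_T; Kp = p_A2 p_B1 / (p_B2) with p_i = y_i·P.
This yields a degree-2 equation in X; solving on (0,1), X = 0.470.
Then n_A2 = 0.47, n_T = 1.47, so y_A2 = 0.320.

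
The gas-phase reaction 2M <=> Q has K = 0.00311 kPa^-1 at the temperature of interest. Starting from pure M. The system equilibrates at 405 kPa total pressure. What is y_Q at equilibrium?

Basis: 1 mol M initially; let X = conversion of M. Extent ξ = 0.5X.
Mole table: n_M = 1 − X; n_Q = 0.5X.
Summing: n_T = 1 − 0.5X.
With p_i = (n_i/n_T)P, K = p_Q / (p_M^2).
This yields a degree-2 equation in X; solving on (0,1), X = 0.593.
Then n_Q = 0.297, n_T = 0.703, so y_Q = 0.422.

y_Q = 0.422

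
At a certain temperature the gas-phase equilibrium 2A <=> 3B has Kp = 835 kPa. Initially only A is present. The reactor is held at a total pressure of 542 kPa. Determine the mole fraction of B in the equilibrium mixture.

Let X = conversion of A (basis 1 mol A); extent of reaction ξ = 0.5X.
Moles: n_A = 1 − X; n_B = 1.5X.
Total moles n_T = 1 + 0.5X.
Mole fractions y_i = n_i/n_T; Kp = p_B^3 / (p_A^2) with p_i = y_i·P.
Equating to 835 kPa and solving on 0 < X < 1: X = 0.514.
Then n_B = 0.771, n_T = 1.26, so y_B = 0.613.

y_B = 0.613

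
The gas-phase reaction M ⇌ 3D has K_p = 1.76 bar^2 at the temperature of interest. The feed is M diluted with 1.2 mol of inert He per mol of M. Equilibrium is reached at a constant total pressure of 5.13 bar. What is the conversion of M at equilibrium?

X = 0.238

Basis: 1 mol M initially; let X = conversion of M. Extent ξ = X.
Species balance: n_M = 1 − X; n_D = 3X; n_I = 1.2 (inert).
Total moles n_T = 2.2 + 2X.
Mole fractions y_i = n_i/n_T; K_p = p_D^3 / (p_M) with p_i = y_i·P.
Substituting and setting equal to 1.76 bar^2 gives a polynomial in X; the root in (0,1) is X = 0.238.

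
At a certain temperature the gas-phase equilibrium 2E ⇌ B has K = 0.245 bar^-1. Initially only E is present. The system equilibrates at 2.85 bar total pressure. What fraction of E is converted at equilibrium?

Basis: 1 mol E initially; let X = conversion of E. Extent ξ = 0.5X.
Moles: n_E = 1 − X; n_B = 0.5X.
Total moles n_T = 1 − 0.5X.
y_i = n_i/n_T, p_i = y_i·P. K = p_B / (p_E^2).
Equating to 0.245 bar^-1 and solving on 0 < X < 1: X = 0.487.

X = 0.487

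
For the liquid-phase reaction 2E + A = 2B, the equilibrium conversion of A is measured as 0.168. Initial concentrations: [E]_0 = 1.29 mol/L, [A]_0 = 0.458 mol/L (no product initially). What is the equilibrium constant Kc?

Let X = conversion of A.
Concentrations: [E] = 1.29 − 0.916X; [A] = 0.458 − 0.458X; [B] = 0.916X.
At X = 0.168: [E] = 1.14, [A] = 0.381, [B] = 0.154.
Kc = [B]^2 / ([E]^2 [A]) = 0.0481 L/mol.

Kc = 0.0481 L/mol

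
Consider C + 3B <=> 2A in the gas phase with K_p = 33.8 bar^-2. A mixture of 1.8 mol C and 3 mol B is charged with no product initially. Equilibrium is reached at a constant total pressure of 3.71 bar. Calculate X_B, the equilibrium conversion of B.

X = 0.866

Let X = conversion of B (basis 3 mol B); extent of reaction ξ = X.
Moles: n_C = 1.8 − X; n_B = 3 − 3X; n_A = 2X.
Total moles n_T = 4.8 − 2X.
Mole fractions y_i = n_i/n_T; K_p = p_A^2 / (p_C p_B^3) with p_i = y_i·P.
Substituting and setting equal to 33.8 bar^-2 gives a polynomial in X; the root in (0,1) is X = 0.866.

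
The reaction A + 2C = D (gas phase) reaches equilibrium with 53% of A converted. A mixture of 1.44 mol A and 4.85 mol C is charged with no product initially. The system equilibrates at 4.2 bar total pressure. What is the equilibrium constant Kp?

Basis: 1.44 mol A initially; let X = conversion of A. Extent ξ = 1.44X.
Moles: n_A = 1.44 − 1.44X; n_C = 4.85 − 2.88X; n_D = 1.44X.
Total moles n_T = 6.29 − 2.88X.
At X = 0.53: n_A = 0.677, n_C = 3.32, n_D = 0.763, n_T = 4.76.
p_i = (n_i/n_T)·P. Kp = p_D / (p_A p_C^2) = 0.131 bar^-2.

Kp = 0.131 bar^-2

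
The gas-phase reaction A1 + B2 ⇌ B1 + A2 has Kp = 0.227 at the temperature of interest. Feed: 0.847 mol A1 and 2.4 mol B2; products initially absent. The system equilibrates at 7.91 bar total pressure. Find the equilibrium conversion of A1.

X = 0.509

Take 0.847 mol A1 as basis and let X be its fractional conversion, so ξ = 0.847X.
Mole table: n_A1 = 0.847 − 0.847X; n_B2 = 2.4 − 0.847X; n_B1 = 0.847X; n_A2 = 0.847X.
Since Δν = 0, n_T = 3.25 throughout.
With p_i = (n_i/n_T)P, Kp = p_B1 p_A2 / (p_A1 p_B2).
This yields a degree-2 equation in X; solving on (0,1), X = 0.509.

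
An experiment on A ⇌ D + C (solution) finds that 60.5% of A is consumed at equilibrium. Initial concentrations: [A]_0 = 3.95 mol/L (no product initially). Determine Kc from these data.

Kc = 3.66 mol/L

Let X = conversion of A.
Concentrations: [A] = 3.95 − 3.95X; [D] = 3.95X; [C] = 3.95X.
At X = 0.605: [A] = 1.56, [D] = 2.39, [C] = 2.39.
Kc = [D] [C] / ([A]) = 3.66 mol/L.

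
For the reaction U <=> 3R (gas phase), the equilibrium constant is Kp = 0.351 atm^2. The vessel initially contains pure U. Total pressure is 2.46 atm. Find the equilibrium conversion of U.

X = 0.145

Basis: 1 mol U initially; let X = conversion of U. Extent ξ = X.
Mole table: n_U = 1 − X; n_R = 3X.
n_T = Σnᵢ = 1 + 2X.
Mole fractions y_i = n_i/n_T; Kp = p_R^3 / (p_U) with p_i = y_i·P.
This yields a degree-3 equation in X; solving on (0,1), X = 0.145.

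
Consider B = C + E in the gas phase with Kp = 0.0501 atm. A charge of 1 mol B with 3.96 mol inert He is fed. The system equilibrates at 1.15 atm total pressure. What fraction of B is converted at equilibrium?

X = 0.380

Let X = conversion of B (basis 1 mol B); extent of reaction ξ = X.
Moles: n_B = 1 − X; n_C = X; n_E = X; n_I = 3.96 (inert).
Summing: n_T = 4.96 + X.
Mole fractions y_i = n_i/n_T; Kp = p_C p_E / (p_B) with p_i = y_i·P.
Substituting and setting equal to 0.0501 atm gives a polynomial in X; the root in (0,1) is X = 0.380.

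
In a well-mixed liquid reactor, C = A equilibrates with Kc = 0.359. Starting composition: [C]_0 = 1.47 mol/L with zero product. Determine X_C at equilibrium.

Let X = conversion of C; extent ξ = 1.47·X mol/L.
Concentrations: [C] = 1.47 − 1.47X; [A] = 1.47X.
Kc = [A] / ([C]).
Equating to 0.359: the physical root is X = 0.264.

X = 0.264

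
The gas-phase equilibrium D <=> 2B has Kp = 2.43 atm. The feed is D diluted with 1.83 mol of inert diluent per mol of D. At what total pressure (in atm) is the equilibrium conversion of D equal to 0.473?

Basis: 1 mol D initially; let X = conversion of D. Extent ξ = X.
Mole table: n_D = 1 − X; n_B = 2X; n_I = 1.83 (inert).
n_T = Σnᵢ = 2.83 + X.
Kp = p_B^2 / (p_D) with p_i = (n_i/n_T)·P.
At X = 0.473: the mole-fraction product g(X) = Π y_i^ν_i = 0.5141. Since Kp = g(X)·P^{1}, P = (Kp/g)^(1/1) = (2.43/0.5141)^(1/1) = 4.73 atm.

P = 4.73 atm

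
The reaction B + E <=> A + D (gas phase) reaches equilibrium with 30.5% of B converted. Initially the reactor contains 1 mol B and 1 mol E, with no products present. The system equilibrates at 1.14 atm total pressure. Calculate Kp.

Kp = 0.193

Basis: 1 mol B initially; let X = conversion of B. Extent ξ = X.
At extent ξ: n_B = 1 − X; n_E = 1 − X; n_A = X; n_D = X.
Total moles n_T = 2 (Δν = 0, constant).
At X = 0.305: n_B = 0.695, n_E = 0.695, n_A = 0.305, n_D = 0.305, n_T = 2.
p_i = (n_i/n_T)·P. Kp = p_A p_D / (p_B p_E) = 0.193.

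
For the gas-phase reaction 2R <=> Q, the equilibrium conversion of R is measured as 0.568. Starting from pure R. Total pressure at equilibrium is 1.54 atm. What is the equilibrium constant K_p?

Let X = conversion of R (basis 1 mol R); extent of reaction ξ = 0.5X.
Species balance: n_R = 1 − X; n_Q = 0.5X.
Total moles n_T = 1 − 0.5X.
At X = 0.568: n_R = 0.432, n_Q = 0.284, n_T = 0.716.
p_i = (n_i/n_T)·P. K_p = p_Q / (p_R^2) = 0.708 atm^-1.

K_p = 0.708 atm^-1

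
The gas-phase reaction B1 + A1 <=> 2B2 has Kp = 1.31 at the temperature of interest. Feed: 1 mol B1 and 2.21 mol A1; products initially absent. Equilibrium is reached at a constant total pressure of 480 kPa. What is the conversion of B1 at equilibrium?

X = 0.517

Take 1 mol B1 as basis and let X be its fractional conversion, so ξ = X.
Species balance: n_B1 = 1 − X; n_A1 = 2.21 − X; n_B2 = 2X.
Since Δν = 0, n_T = 3.21 throughout.
Mole fractions y_i = n_i/n_T; Kp = p_B2^2 / (p_B1 p_A1) with p_i = y_i·P.
Setting this equal to 1.31 and taking the physical root (0 < X < 1) gives X = 0.517.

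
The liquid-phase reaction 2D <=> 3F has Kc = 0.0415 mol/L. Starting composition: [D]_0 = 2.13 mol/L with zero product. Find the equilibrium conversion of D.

X = 0.160

Let X = conversion of D; extent ξ = 2.13X/2 mol/L.
Concentrations: [D] = 2.13 − 2.13X; [F] = 3.19X.
Kc = [F]^3 / ([D]^2).
Solving Kc = 0.0415 for X ∈ (0,1): X = 0.160.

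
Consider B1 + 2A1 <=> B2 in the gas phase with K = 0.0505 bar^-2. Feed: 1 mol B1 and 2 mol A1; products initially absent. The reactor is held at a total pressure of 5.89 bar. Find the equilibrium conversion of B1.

Take 1 mol B1 as basis and let X be its fractional conversion, so ξ = X.
Mole table: n_B1 = 1 − X; n_A1 = 2 − 2X; n_B2 = X.
n_T = Σnᵢ = 3 − 2X.
y_i = n_i/n_T, p_i = y_i·P. K = p_B2 / (p_B1 p_A1^2).
Setting this equal to 0.0505 bar^-2 and taking the physical root (0 < X < 1) gives X = 0.357.

X = 0.357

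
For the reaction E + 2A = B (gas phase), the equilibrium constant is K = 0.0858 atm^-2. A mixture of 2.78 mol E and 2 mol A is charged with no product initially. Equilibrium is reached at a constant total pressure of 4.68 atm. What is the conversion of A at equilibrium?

X = 0.403

Let X = conversion of A (basis 2 mol A); extent of reaction ξ = X.
At extent ξ: n_E = 2.78 − X; n_A = 2 − 2X; n_B = X.
n_T = Σnᵢ = 4.78 − 2X.
With p_i = (n_i/n_T)P, K = p_B / (p_E p_A^2).
Equating to 0.0858 atm^-2 and solving on 0 < X < 1: X = 0.403.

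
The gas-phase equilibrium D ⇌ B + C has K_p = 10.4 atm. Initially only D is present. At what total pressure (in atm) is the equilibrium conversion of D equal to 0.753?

Let X = conversion of D (basis 1 mol D); extent of reaction ξ = X.
Mole table: n_D = 1 − X; n_B = X; n_C = X.
Summing: n_T = 1 + X.
K_p = p_B p_C / (p_D) with p_i = (n_i/n_T)·P.
At X = 0.753: the mole-fraction product g(X) = Π y_i^ν_i = 1.31. Since K_p = g(X)·P^{1}, P = (K_p/g)^(1/1) = (10.4/1.31)^(1/1) = 7.94 atm.

P = 7.94 atm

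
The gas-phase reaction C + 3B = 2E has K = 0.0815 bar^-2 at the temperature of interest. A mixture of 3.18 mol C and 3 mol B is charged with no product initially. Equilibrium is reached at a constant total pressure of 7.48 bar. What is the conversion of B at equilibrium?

Take 3 mol B as basis and let X be its fractional conversion, so ξ = X.
Species balance: n_C = 3.18 − X; n_B = 3 − 3X; n_E = 2X.
Summing: n_T = 6.18 − 2X.
y_i = n_i/n_T, p_i = y_i·P. K = p_E^2 / (p_C p_B^3).
Substituting and setting equal to 0.0815 bar^-2 gives a polynomial in X; the root in (0,1) is X = 0.544.

X = 0.544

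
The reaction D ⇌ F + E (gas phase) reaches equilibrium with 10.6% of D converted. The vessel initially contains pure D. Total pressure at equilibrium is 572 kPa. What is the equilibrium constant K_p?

K_p = 6.5 kPa

Take 1 mol D as basis and let X be its fractional conversion, so ξ = X.
Species balance: n_D = 1 − X; n_F = X; n_E = X.
Total moles n_T = 1 + X.
At X = 0.106: n_D = 0.894, n_F = 0.106, n_E = 0.106, n_T = 1.11.
p_i = (n_i/n_T)·P. K_p = p_F p_E / (p_D) = 6.5 kPa.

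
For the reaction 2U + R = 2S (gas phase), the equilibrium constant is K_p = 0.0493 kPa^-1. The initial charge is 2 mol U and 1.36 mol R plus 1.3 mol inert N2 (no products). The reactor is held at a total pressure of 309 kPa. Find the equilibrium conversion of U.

X = 0.625

Let X = conversion of U (basis 2 mol U); extent of reaction ξ = X.
At extent ξ: n_U = 2 − 2X; n_R = 1.36 − X; n_S = 2X; n_I = 1.3 (inert).
n_T = Σnᵢ = 4.66 − X.
y_i = n_i/n_T, p_i = y_i·P. K_p = p_S^2 / (p_U^2 p_R).
Substituting and setting equal to 0.0493 kPa^-1 gives a polynomial in X; the root in (0,1) is X = 0.625.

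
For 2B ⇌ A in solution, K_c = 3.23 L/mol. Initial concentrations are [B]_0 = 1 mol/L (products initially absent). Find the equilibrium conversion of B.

Let X = conversion of B; extent ξ = 1X/2 mol/L.
Concentrations: [B] = 1 − 1X; [A] = 0.5X.
K_c = [A] / ([B]^2).
Equating to 3.23 L/mol: the physical root is X = 0.676.

X = 0.676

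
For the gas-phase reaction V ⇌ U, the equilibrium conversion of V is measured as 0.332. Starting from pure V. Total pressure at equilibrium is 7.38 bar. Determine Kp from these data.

Kp = 0.497

Basis: 1 mol V initially; let X = conversion of V. Extent ξ = X.
At extent ξ: n_V = 1 − X; n_U = X.
n_T stays at 1 (no change in mole number).
At X = 0.332: n_V = 0.668, n_U = 0.332, n_T = 1.
p_i = (n_i/n_T)·P. Kp = p_U / (p_V) = 0.497.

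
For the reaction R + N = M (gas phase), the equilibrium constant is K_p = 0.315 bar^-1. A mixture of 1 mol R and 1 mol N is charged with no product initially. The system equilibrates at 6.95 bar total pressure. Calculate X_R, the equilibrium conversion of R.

X = 0.440

Let X = conversion of R (basis 1 mol R); extent of reaction ξ = X.
Mole table: n_R = 1 − X; n_N = 1 − X; n_M = X.
Total moles n_T = 2 − X.
y_i = n_i/n_T, p_i = y_i·P. K_p = p_M / (p_R p_N).
This yields a degree-2 equation in X; solving on (0,1), X = 0.440.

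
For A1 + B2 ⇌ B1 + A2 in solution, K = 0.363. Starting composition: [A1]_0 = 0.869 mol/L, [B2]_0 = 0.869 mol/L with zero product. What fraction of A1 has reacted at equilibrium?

X = 0.376

Let X = conversion of A1; extent ξ = 0.869·X mol/L.
Concentrations: [A1] = 0.869 − 0.869X; [B2] = 0.869 − 0.869X; [B1] = 0.869X; [A2] = 0.869X.
K = [B1] [A2] / ([A1] [B2]).
Solving K = 0.363 for X ∈ (0,1): X = 0.376.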